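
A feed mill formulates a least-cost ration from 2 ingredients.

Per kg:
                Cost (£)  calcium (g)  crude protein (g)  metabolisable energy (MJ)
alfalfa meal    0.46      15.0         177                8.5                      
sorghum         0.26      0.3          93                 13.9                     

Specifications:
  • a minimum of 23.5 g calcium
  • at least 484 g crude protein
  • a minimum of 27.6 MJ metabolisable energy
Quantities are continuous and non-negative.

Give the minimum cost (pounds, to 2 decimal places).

£1.27

Treat it as an LP. Let x1 = kg of alfalfa meal, x2 = kg of sorghum.
Minimize 0.46x1 + 0.26x2 s.t.:
  15x1 + 0.3x2 ≥ 23.5   (calcium)
  177x1 + 93x2 ≥ 484   (crude protein)
  8.5x1 + 13.9x2 ≥ 27.6   (metabolisable energy)
  x1, x2 ≥ 0.
Both inputs are positive at the optimum. The crude protein and metabolisable energy requirements are met with equality.
So alfalfa meal = 2.492 kg, sorghum = 0.4619 kg.
Objective = 0.46·2.492 + 0.26·0.4619 = 1.2664.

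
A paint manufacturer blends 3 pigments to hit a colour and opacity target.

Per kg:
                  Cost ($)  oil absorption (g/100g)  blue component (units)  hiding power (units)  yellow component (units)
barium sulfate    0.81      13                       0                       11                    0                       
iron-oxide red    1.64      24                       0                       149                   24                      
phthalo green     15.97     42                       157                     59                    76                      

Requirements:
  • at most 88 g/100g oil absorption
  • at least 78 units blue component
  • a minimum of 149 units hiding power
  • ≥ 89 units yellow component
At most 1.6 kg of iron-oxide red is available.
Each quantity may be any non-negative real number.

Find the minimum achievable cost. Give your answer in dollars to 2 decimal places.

$13.26

Let x1 = kg of barium sulfate, x2 = kg of iron-oxide red, x3 = kg of phthalo green.
min 0.81x1 + 1.64x2 + 15.97x3 with:
  13x1 + 24x2 + 42x3 ≤ 88   (oil absorption)
  157x3 ≥ 78   (blue component)
  11x1 + 149x2 + 59x3 ≥ 149   (hiding power)
  24x2 + 76x3 ≥ 89   (yellow component)
  x2 ≤ 1.6
  x1, x2, x3 ≥ 0.
The optimal basis is {iron-oxide red, phthalo green}; barium sulfate drops out. Binding constraints: yellow component and the iron-oxide red cap.
That vertex is x2 = 1.6, x3 = 0.6658.
Objective = 1.64·1.6 + 15.97·0.6658 = 13.2568.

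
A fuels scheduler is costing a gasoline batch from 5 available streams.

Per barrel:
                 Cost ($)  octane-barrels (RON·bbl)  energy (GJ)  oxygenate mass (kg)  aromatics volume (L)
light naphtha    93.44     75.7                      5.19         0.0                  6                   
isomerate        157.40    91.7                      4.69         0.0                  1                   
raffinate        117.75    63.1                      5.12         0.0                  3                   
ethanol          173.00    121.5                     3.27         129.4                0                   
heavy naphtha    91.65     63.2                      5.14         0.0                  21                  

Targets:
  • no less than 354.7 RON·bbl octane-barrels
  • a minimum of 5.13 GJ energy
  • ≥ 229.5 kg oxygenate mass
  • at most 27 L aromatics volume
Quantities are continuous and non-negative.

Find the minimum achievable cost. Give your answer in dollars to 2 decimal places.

Let x1 = barrels of light naphtha, x2 = barrels of isomerate, x3 = barrels of raffinate, x4 = barrels of ethanol, x5 = barrels of heavy naphtha.
min 93.44x1 + 157.4x2 + 117.75x3 + 173x4 + 91.65x5 s.t.:
  75.7x1 + 91.7x2 + 63.1x3 + 121.5x4 + 63.2x5 ≥ 354.7   (octane-barrels)
  5.19x1 + 4.69x2 + 5.12x3 + 3.27x4 + 5.14x5 ≥ 5.13   (energy)
  129.4x4 ≥ 229.5   (oxygenate mass)
  6x1 + 1x2 + 3x3 + 21x5 ≤ 27   (aromatics volume)
  x1, x2, x3, x4, x5 ≥ 0.
The cheapest feasible vertex uses only light naphtha, ethanol; isomerate, raffinate, heavy naphtha are not used. There the octane-barrels and oxygenate mass constraints are tight.
So light naphtha = 1.83899 barrels, ethanol = 1.77357 barrels.
Cost = 93.44·1.83899 + 173·1.77357 = 478.6628.

$478.66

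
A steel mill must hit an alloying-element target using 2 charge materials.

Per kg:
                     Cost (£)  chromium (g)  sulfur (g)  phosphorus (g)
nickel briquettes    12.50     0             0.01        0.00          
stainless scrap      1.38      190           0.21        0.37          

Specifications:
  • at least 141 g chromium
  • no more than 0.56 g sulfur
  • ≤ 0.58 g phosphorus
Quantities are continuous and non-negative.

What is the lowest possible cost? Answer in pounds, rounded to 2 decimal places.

£1.02

Treat it as an LP. Let x1 = kg of nickel briquettes, x2 = kg of stainless scrap.
min 12.5x1 + 1.38x2 s.t.:
  190x2 ≥ 141   (chromium)
  0.01x1 + 0.21x2 ≤ 0.56   (sulfur)
  0.37x2 ≤ 0.58   (phosphorus)
  x1, x2 ≥ 0.
The optimal basis is {stainless scrap}; nickel briquettes drops out. The chromium requirement is met with equality.
Optimal quantities: stainless scrap = 0.7421 kg.
Hence cost = 1.38·0.7421 = £1.0241.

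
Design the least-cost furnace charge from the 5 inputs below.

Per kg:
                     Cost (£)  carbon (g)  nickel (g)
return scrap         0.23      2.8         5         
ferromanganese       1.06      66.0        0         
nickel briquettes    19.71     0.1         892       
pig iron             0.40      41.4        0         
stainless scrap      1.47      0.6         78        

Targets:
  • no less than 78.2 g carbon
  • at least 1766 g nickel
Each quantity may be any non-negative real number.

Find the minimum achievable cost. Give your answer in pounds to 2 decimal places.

This is a linear program. Let x1 = kg of return scrap, x2 = kg of ferromanganese, x3 = kg of nickel briquettes, x4 = kg of pig iron, x5 = kg of stainless scrap.
min 0.23x1 + 1.06x2 + 19.71x3 + 0.4x4 + 1.47x5 s.t.:
  2.8x1 + 66x2 + 0.1x3 + 41.4x4 + 0.6x5 ≥ 78.2   (carbon)
  5x1 + 892x3 + 78x5 ≥ 1766   (nickel)
  x1, x2, x3, x4, x5 ≥ 0.
At the optimum only pig iron, stainless scrap are positive (return scrap, ferromanganese, nickel briquettes = 0). There the carbon and nickel constraints are tight.
That vertex is x4 = 1.561, x5 = 22.64.
Cost = 0.4·1.561 + 1.47·22.64 = 33.9052.

£33.91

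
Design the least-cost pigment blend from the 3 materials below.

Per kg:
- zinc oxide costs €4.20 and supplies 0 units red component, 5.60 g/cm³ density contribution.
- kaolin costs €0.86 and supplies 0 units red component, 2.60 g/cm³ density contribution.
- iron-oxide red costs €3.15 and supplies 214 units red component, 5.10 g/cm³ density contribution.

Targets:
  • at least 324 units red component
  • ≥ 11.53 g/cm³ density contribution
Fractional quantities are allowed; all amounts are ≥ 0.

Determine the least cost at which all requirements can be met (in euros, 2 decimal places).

€6.03

Treat it as an LP. Let x1 = kg of zinc oxide, x2 = kg of kaolin, x3 = kg of iron-oxide red.
Minimise 4.2x1 + 0.86x2 + 3.15x3 subject to:
  214x3 ≥ 324   (red component)
  5.6x1 + 2.6x2 + 5.1x3 ≥ 11.53   (density contribution)
  x1, x2, x3 ≥ 0.
The minimum-cost mix takes nothing from zinc oxide — only kaolin, iron-oxide red. Binding constraints: red component and density contribution.
That vertex is x2 = 1.465, x3 = 1.514.
Cost = 0.86·1.465 + 3.15·1.514 = 6.0290.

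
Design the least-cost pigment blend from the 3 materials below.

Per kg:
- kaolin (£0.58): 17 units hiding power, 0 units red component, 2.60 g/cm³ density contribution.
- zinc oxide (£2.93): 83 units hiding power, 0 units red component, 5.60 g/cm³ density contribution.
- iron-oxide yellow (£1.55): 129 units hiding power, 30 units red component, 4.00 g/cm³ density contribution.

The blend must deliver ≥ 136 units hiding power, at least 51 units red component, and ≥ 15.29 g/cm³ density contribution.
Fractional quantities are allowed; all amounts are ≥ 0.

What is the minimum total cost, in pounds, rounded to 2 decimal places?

£4.53

Let x1 = kg of kaolin, x2 = kg of zinc oxide, x3 = kg of iron-oxide yellow.
Minimize 0.58x1 + 2.93x2 + 1.55x3 with:
  17x1 + 83x2 + 129x3 ≥ 136   (hiding power)
  30x3 ≥ 51   (red component)
  2.6x1 + 5.6x2 + 4x3 ≥ 15.29   (density contribution)
  x1, x2, x3 ≥ 0.
At the optimum only kaolin, iron-oxide yellow are positive (zinc oxide = 0). Binding constraints: red component and density contribution.
So kaolin = 3.265 kg, iron-oxide yellow = 1.7 kg.
Hence cost = 0.58·3.265 + 1.55·1.7 = £4.5287.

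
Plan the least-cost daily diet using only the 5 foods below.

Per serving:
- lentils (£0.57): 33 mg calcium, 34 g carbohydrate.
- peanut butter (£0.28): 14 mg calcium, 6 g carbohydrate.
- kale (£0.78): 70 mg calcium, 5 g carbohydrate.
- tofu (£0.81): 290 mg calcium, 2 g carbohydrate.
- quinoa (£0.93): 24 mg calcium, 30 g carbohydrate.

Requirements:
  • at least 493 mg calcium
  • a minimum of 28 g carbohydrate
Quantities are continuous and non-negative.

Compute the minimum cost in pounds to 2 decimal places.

£1.73

Let x1 = servings of lentils, x2 = servings of peanut butter, x3 = servings of kale, x4 = servings of tofu, x5 = servings of quinoa.
Minimise 0.57x1 + 0.28x2 + 0.78x3 + 0.81x4 + 0.93x5 with:
  33x1 + 14x2 + 70x3 + 290x4 + 24x5 ≥ 493   (calcium)
  34x1 + 6x2 + 5x3 + 2x4 + 30x5 ≥ 28   (carbohydrate)
  x1, x2, x3, x4, x5 ≥ 0.
At the optimum only lentils, tofu are positive (peanut butter, kale, quinoa = 0). The calcium and carbohydrate requirements are met with equality.
That vertex is x1 = 0.72841, x4 = 1.6171.
Cost = 0.57·0.72841 + 0.81·1.6171 = 1.72504.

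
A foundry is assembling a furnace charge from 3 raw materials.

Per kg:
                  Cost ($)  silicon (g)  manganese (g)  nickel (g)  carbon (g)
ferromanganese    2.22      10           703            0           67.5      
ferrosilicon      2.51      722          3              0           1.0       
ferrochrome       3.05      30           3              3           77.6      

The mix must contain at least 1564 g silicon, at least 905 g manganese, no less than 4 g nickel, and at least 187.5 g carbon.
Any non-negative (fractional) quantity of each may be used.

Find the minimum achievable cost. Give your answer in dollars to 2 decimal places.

Treat it as an LP. Let x1 = kg of ferromanganese, x2 = kg of ferrosilicon, x3 = kg of ferrochrome.
Minimise 2.22x1 + 2.51x2 + 3.05x3 with:
  10x1 + 722x2 + 30x3 ≥ 1564   (silicon)
  703x1 + 3x2 + 3x3 ≥ 905   (manganese)
  3x3 ≥ 4   (nickel)
  67.5x1 + 1x2 + 77.6x3 ≥ 187.5   (carbon)
  x1, x2, x3 ≥ 0.
The optimal mix uses every input. There the silicon, manganese, nickel constraints are tight.
That vertex is x1 = 1.273, x2 = 2.093, x3 = 1.333.
Objective = 2.22·1.273 + 2.51·2.093 + 3.05·1.333 = 12.1451.

$12.15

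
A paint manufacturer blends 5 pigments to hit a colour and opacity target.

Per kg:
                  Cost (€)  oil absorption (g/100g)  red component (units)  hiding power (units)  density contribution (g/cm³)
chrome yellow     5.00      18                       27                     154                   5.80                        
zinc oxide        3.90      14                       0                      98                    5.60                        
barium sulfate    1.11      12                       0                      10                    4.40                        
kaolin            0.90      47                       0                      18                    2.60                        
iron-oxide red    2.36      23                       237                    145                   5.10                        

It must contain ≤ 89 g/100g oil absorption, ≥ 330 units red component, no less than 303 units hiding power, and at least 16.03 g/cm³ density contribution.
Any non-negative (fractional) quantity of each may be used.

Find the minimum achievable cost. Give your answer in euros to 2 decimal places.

Set it up as a linear program. Let x1 = kg of chrome yellow, x2 = kg of zinc oxide, x3 = kg of barium sulfate, x4 = kg of kaolin, x5 = kg of iron-oxide red.
Minimise 5x1 + 3.9x2 + 1.11x3 + 0.9x4 + 2.36x5 s.t.:
  18x1 + 14x2 + 12x3 + 47x4 + 23x5 ≤ 89   (oil absorption)
  27x1 + 237x5 ≥ 330   (red component)
  154x1 + 98x2 + 10x3 + 18x4 + 145x5 ≥ 303   (hiding power)
  5.8x1 + 5.6x2 + 4.4x3 + 2.6x4 + 5.1x5 ≥ 16.03   (density contribution)
  x1, x2, x3, x4, x5 ≥ 0.
The optimal basis is {barium sulfate, iron-oxide red}; chrome yellow, zinc oxide, kaolin drop out. The hiding power and density contribution requirements are met with equality.
So barium sulfate = 1.327 kg, iron-oxide red = 1.998 kg.
Hence cost = 1.11·1.327 + 2.36·1.998 = €6.1883.

€6.19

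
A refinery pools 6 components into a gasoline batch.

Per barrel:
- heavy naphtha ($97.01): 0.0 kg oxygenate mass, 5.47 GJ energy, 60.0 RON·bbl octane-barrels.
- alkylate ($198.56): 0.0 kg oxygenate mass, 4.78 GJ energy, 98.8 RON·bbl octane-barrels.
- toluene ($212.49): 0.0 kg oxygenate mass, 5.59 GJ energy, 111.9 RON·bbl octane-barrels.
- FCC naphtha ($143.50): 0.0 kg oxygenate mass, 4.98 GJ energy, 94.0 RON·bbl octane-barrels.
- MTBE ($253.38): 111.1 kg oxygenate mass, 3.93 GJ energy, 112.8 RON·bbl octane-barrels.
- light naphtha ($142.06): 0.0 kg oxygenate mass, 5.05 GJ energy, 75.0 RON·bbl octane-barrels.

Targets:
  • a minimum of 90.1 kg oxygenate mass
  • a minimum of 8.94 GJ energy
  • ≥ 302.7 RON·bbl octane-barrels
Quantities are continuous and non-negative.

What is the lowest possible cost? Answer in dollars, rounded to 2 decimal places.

$527.94

Let x1 = barrels of heavy naphtha, x2 = barrels of alkylate, x3 = barrels of toluene, x4 = barrels of FCC naphtha, x5 = barrels of MTBE, x6 = barrels of light naphtha.
min 97.01x1 + 198.56x2 + 212.49x3 + 143.5x4 + 253.38x5 + 142.06x6 s.t.:
  111.1x5 ≥ 90.1   (oxygenate mass)
  5.47x1 + 4.78x2 + 5.59x3 + 4.98x4 + 3.93x5 + 5.05x6 ≥ 8.94   (energy)
  60x1 + 98.8x2 + 111.9x3 + 94x4 + 112.8x5 + 75x6 ≥ 302.7   (octane-barrels)
  x1, x2, x3, x4, x5, x6 ≥ 0.
The minimum-cost mix takes nothing from heavy naphtha, alkylate, toluene, light naphtha — only FCC naphtha, MTBE. Binding constraints: oxygenate mass and octane-barrels.
Optimal quantities: FCC naphtha = 2.247 barrels, MTBE = 0.811 barrels.
Objective = 143.5·2.247 + 253.38·0.811 = 527.9357.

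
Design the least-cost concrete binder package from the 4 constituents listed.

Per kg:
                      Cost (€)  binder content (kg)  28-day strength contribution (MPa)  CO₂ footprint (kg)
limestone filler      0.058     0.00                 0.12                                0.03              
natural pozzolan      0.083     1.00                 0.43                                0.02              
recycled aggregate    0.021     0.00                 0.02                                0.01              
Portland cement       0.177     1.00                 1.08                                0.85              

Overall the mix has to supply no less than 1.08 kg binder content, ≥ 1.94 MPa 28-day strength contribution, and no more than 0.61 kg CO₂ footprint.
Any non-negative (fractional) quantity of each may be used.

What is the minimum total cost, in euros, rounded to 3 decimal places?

€0.354

This is a linear program. Let x1 = kg of limestone filler, x2 = kg of natural pozzolan, x3 = kg of recycled aggregate, x4 = kg of Portland cement.
Minimise 0.058x1 + 0.083x2 + 0.021x3 + 0.177x4 s.t.:
  1x2 + 1x4 ≥ 1.08   (binder content)
  0.12x1 + 0.43x2 + 0.02x3 + 1.08x4 ≥ 1.94   (28-day strength contribution)
  0.03x1 + 0.02x2 + 0.01x3 + 0.85x4 ≤ 0.61   (CO₂ footprint)
  x1, x2, x3, x4 ≥ 0.
The optimal basis is {natural pozzolan, Portland cement}; limestone filler, recycled aggregate drop out. Binding constraints: 28-day strength contribution and CO₂ footprint.
Solving gives x2 = 2.879, x4 = 0.6499.
Cost = 0.083·2.879 + 0.177·0.6499 = 0.35399.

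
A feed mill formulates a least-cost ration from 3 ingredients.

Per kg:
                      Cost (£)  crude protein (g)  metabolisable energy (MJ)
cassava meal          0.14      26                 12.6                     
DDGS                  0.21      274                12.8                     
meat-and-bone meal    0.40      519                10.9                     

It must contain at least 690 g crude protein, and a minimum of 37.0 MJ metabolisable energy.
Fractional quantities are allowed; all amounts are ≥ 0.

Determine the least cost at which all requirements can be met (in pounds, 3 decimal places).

Let x1 = kg of cassava meal, x2 = kg of DDGS, x3 = kg of meat-and-bone meal.
Minimize 0.14x1 + 0.21x2 + 0.4x3 with:
  26x1 + 274x2 + 519x3 ≥ 690   (crude protein)
  12.6x1 + 12.8x2 + 10.9x3 ≥ 37   (metabolisable energy)
  x1, x2, x3 ≥ 0.
The optimal basis is {cassava meal, DDGS}; meat-and-bone meal drops out. The crude protein and metabolisable energy requirements are met with equality.
That vertex is x1 = 0.4186, x2 = 2.479.
Total cost: 0.14·0.4186 + 0.21·2.479 = 0.57919.

£0.579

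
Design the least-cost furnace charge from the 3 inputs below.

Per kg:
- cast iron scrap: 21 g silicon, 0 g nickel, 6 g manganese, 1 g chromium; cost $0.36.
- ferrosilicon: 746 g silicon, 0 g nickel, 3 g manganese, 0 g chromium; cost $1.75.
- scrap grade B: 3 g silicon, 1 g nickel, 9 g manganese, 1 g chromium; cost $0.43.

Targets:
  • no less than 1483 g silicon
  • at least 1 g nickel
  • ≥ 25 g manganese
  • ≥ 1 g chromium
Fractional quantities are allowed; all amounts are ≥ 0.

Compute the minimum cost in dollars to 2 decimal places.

Let x1 = kg of cast iron scrap, x2 = kg of ferrosilicon, x3 = kg of scrap grade B.
Minimise 0.36x1 + 1.75x2 + 0.43x3 s.t.:
  21x1 + 746x2 + 3x3 ≥ 1483   (silicon)
  1x3 ≥ 1   (nickel)
  6x1 + 3x2 + 9x3 ≥ 25   (manganese)
  1x1 + 1x3 ≥ 1   (chromium)
  x1, x2, x3 ≥ 0.
At the optimum only ferrosilicon, scrap grade B are positive (cast iron scrap = 0). There the silicon and manganese constraints are tight.
Solving gives x2 = 1.979, x3 = 2.118.
Total cost: 1.75·1.979 + 0.43·2.118 = 4.3740.

$4.37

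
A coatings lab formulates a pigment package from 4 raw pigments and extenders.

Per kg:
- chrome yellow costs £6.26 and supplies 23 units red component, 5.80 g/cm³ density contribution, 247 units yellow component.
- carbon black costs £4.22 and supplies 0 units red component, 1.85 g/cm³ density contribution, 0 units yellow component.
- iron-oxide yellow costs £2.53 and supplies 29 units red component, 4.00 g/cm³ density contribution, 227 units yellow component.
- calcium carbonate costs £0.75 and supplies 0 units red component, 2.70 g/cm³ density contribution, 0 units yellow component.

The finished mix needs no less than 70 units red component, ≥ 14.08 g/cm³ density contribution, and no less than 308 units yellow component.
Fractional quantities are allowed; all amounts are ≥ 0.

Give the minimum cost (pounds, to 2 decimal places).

Let x1 = kg of chrome yellow, x2 = kg of carbon black, x3 = kg of iron-oxide yellow, x4 = kg of calcium carbonate.
Minimize 6.26x1 + 4.22x2 + 2.53x3 + 0.75x4 subject to:
  23x1 + 29x3 ≥ 70   (red component)
  5.8x1 + 1.85x2 + 4x3 + 2.7x4 ≥ 14.08   (density contribution)
  247x1 + 227x3 ≥ 308   (yellow component)
  x1, x2, x3, x4 ≥ 0.
The minimum-cost mix takes nothing from chrome yellow, carbon black — only iron-oxide yellow, calcium carbonate. Binding constraints: red component and density contribution.
That vertex is x3 = 2.414, x4 = 1.639.
Cost = 2.53·2.414 + 0.75·1.639 = 7.3367.

£7.34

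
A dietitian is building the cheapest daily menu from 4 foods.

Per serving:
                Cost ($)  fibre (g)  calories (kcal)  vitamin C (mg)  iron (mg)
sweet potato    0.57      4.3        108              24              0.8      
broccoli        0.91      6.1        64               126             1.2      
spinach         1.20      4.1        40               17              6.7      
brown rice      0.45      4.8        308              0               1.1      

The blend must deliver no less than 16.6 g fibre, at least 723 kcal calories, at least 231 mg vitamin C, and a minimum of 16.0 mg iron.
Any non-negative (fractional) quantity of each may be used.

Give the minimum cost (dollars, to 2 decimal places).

$4.42

Let x1 = servings of sweet potato, x2 = servings of broccoli, x3 = servings of spinach, x4 = servings of brown rice.
min 0.57x1 + 0.91x2 + 1.2x3 + 0.45x4 subject to:
  4.3x1 + 6.1x2 + 4.1x3 + 4.8x4 ≥ 16.6   (fibre)
  108x1 + 64x2 + 40x3 + 308x4 ≥ 723   (calories)
  24x1 + 126x2 + 17x3 ≥ 231   (vitamin C)
  0.8x1 + 1.2x2 + 6.7x3 + 1.1x4 ≥ 16   (iron)
  x1, x2, x3, x4 ≥ 0.
The optimal basis is {broccoli, spinach, brown rice}; sweet potato drops out. Binding constraints: calories, vitamin C, iron.
Optimal quantities: broccoli = 1.589 servings, spinach = 1.811 servings, brown rice = 1.782 servings.
Cost = 0.91·1.589 + 1.2·1.811 + 0.45·1.782 = 4.4211.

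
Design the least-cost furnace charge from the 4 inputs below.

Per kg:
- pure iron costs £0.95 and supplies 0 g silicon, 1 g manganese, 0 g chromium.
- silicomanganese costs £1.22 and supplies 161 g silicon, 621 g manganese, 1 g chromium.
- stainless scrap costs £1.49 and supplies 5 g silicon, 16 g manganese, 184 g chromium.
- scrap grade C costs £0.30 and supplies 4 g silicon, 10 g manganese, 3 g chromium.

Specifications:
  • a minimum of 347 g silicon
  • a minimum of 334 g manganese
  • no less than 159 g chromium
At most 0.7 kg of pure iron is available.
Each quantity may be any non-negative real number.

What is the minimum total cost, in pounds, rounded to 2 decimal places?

£3.87

This is a linear program. Let x1 = kg of pure iron, x2 = kg of silicomanganese, x3 = kg of stainless scrap, x4 = kg of scrap grade C.
Minimize 0.95x1 + 1.22x2 + 1.49x3 + 0.3x4 subject to:
  161x2 + 5x3 + 4x4 ≥ 347   (silicon)
  1x1 + 621x2 + 16x3 + 10x4 ≥ 334   (manganese)
  1x2 + 184x3 + 3x4 ≥ 159   (chromium)
  x1 ≤ 0.7
  x1, x2, x3, x4 ≥ 0.
The cheapest feasible vertex uses only silicomanganese, stainless scrap; pure iron, scrap grade C are not used. Binding constraints: silicon and chromium.
Optimal quantities: silicomanganese = 2.129 kg, stainless scrap = 0.8526 kg.
Objective = 1.22·2.129 + 1.49·0.8526 = 3.8678.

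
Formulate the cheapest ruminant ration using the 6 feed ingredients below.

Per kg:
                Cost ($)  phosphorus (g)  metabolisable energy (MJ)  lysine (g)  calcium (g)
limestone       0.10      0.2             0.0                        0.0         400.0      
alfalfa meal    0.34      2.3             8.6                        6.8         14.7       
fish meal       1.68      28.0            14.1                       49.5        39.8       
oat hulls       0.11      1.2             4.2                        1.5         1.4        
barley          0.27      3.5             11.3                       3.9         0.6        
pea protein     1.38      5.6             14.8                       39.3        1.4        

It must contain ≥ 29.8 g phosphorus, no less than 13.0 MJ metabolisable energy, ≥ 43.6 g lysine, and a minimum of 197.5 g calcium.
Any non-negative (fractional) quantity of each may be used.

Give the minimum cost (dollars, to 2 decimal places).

$1.82

Set it up as a linear program. Let x1 = kg of limestone, x2 = kg of alfalfa meal, x3 = kg of fish meal, x4 = kg of oat hulls, x5 = kg of barley, x6 = kg of pea protein.
Minimize 0.1x1 + 0.34x2 + 1.68x3 + 0.11x4 + 0.27x5 + 1.38x6 subject to:
  0.2x1 + 2.3x2 + 28x3 + 1.2x4 + 3.5x5 + 5.6x6 ≥ 29.8   (phosphorus)
  8.6x2 + 14.1x3 + 4.2x4 + 11.3x5 + 14.8x6 ≥ 13   (metabolisable energy)
  6.8x2 + 49.5x3 + 1.5x4 + 3.9x5 + 39.3x6 ≥ 43.6   (lysine)
  400x1 + 14.7x2 + 39.8x3 + 1.4x4 + 0.6x5 + 1.4x6 ≥ 197.5   (calcium)
  x1, x2, x3, x4, x5, x6 ≥ 0.
The cheapest feasible vertex uses only limestone, fish meal; alfalfa meal, oat hulls, barley, pea protein are not used. The phosphorus and calcium requirements are met with equality.
So limestone = 0.3881 kg, fish meal = 1.062 kg.
Objective = 0.1·0.3881 + 1.68·1.062 = 1.8230.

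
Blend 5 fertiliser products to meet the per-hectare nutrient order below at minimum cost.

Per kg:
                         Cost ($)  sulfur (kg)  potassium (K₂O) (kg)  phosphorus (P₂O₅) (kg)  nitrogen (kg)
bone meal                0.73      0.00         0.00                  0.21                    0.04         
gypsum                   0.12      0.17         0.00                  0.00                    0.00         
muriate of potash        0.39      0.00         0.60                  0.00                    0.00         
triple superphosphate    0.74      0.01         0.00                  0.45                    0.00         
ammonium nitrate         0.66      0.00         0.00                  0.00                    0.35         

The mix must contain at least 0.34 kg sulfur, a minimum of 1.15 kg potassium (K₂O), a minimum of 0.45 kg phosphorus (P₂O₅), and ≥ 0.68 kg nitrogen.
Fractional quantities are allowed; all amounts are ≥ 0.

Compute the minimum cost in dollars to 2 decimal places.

Treat it as an LP. Let x1 = kg of bone meal, x2 = kg of gypsum, x3 = kg of muriate of potash, x4 = kg of triple superphosphate, x5 = kg of ammonium nitrate.
min 0.73x1 + 0.12x2 + 0.39x3 + 0.74x4 + 0.66x5 s.t.:
  0.17x2 + 0.01x4 ≥ 0.34   (sulfur)
  0.6x3 ≥ 1.15   (potassium (K₂O))
  0.21x1 + 0.45x4 ≥ 0.45   (phosphorus (P₂O₅))
  0.04x1 + 0.35x5 ≥ 0.68   (nitrogen)
  x1, x2, x3, x4, x5 ≥ 0.
The cheapest feasible vertex uses only gypsum, muriate of potash, triple superphosphate, ammonium nitrate; bone meal is not used. Binding constraints: sulfur, potassium (K₂O), phosphorus (P₂O₅), nitrogen.
So gypsum = 1.941 kg, muriate of potash = 1.917 kg, triple superphosphate = 1 kg, ammonium nitrate = 1.943 kg.
Total cost: 0.12·1.941 + 0.39·1.917 + 0.74·1 + 0.66·1.943 = 3.0029.

$3.00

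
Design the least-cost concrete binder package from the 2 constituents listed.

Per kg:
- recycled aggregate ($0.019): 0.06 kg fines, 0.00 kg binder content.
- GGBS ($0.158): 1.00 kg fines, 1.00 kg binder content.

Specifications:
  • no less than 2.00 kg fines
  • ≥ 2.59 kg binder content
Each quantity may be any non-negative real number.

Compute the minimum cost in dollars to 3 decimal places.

Treat it as an LP. Let x1 = kg of recycled aggregate, x2 = kg of GGBS.
Minimize 0.019x1 + 0.158x2 with:
  0.06x1 + 1x2 ≥ 2   (fines)
  1x2 ≥ 2.59   (binder content)
  x1, x2 ≥ 0.
The minimum-cost mix takes nothing from recycled aggregate — only GGBS. The binder content requirement is met with equality.
Solving gives x2 = 2.59.
Total cost: 0.158·2.59 = 0.40922.

$0.409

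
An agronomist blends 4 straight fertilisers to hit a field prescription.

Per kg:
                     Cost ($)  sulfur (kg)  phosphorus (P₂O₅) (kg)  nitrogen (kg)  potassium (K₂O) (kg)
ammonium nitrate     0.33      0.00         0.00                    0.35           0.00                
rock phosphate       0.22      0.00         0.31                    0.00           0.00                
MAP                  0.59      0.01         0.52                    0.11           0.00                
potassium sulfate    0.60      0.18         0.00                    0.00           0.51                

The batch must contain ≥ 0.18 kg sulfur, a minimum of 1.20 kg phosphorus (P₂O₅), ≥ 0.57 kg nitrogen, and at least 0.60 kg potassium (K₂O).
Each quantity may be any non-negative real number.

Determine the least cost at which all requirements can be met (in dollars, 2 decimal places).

$2.09

Let x1 = kg of ammonium nitrate, x2 = kg of rock phosphate, x3 = kg of MAP, x4 = kg of potassium sulfate.
Minimise 0.33x1 + 0.22x2 + 0.59x3 + 0.6x4 subject to:
  0.01x3 + 0.18x4 ≥ 0.18   (sulfur)
  0.31x2 + 0.52x3 ≥ 1.2   (phosphorus (P₂O₅))
  0.35x1 + 0.11x3 ≥ 0.57   (nitrogen)
  0.51x4 ≥ 0.6   (potassium (K₂O))
  x1, x2, x3, x4 ≥ 0.
At the optimum only ammonium nitrate, rock phosphate, potassium sulfate are positive (MAP = 0). Binding constraints: phosphorus (P₂O₅), nitrogen, potassium (K₂O).
So ammonium nitrate = 1.629 kg, rock phosphate = 3.871 kg, potassium sulfate = 1.176 kg.
Total cost: 0.33·1.629 + 0.22·3.871 + 0.6·1.176 = 2.0948.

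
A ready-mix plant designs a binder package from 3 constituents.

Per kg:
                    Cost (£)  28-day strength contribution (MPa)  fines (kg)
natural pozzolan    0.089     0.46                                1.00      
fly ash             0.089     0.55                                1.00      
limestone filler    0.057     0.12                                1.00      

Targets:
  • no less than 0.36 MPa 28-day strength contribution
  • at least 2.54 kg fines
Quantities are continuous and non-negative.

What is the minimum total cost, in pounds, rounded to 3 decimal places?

£0.149

This is a linear program. Let x1 = kg of natural pozzolan, x2 = kg of fly ash, x3 = kg of limestone filler.
Minimise 0.089x1 + 0.089x2 + 0.057x3 s.t.:
  0.46x1 + 0.55x2 + 0.12x3 ≥ 0.36   (28-day strength contribution)
  1x1 + 1x2 + 1x3 ≥ 2.54   (fines)
  x1, x2, x3 ≥ 0.
The cheapest feasible vertex uses only fly ash, limestone filler; natural pozzolan is not used. The 28-day strength contribution and fines requirements are met with equality.
Optimal quantities: fly ash = 0.1284 kg, limestone filler = 2.412 kg.
Total cost: 0.089·0.1284 + 0.057·2.412 = 0.14891.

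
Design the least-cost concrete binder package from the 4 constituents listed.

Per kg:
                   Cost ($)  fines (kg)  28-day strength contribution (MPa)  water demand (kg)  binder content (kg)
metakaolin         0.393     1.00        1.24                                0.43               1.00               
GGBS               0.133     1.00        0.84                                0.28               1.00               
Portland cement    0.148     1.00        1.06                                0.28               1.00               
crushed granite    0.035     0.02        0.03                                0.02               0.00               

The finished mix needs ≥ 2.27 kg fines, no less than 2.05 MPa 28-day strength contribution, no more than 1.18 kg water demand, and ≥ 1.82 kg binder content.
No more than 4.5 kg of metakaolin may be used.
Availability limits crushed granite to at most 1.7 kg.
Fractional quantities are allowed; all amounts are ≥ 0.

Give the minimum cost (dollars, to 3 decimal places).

$0.312

Let x1 = kg of metakaolin, x2 = kg of GGBS, x3 = kg of Portland cement, x4 = kg of crushed granite.
Minimize 0.393x1 + 0.133x2 + 0.148x3 + 0.035x4 subject to:
  1x1 + 1x2 + 1x3 + 0.02x4 ≥ 2.27   (fines)
  1.24x1 + 0.84x2 + 1.06x3 + 0.03x4 ≥ 2.05   (28-day strength contribution)
  0.43x1 + 0.28x2 + 0.28x3 + 0.02x4 ≤ 1.18   (water demand)
  1x1 + 1x2 + 1x3 ≥ 1.82   (binder content)
  x1 ≤ 4.5
  x4 ≤ 1.7
  x1, x2, x3, x4 ≥ 0.
The optimal basis is {GGBS, Portland cement}; metakaolin, crushed granite drop out. The fines and 28-day strength contribution requirements are met with equality.
Optimal quantities: GGBS = 1.619 kg, Portland cement = 0.6509 kg.
Cost = 0.133·1.619 + 0.148·0.6509 = 0.31166.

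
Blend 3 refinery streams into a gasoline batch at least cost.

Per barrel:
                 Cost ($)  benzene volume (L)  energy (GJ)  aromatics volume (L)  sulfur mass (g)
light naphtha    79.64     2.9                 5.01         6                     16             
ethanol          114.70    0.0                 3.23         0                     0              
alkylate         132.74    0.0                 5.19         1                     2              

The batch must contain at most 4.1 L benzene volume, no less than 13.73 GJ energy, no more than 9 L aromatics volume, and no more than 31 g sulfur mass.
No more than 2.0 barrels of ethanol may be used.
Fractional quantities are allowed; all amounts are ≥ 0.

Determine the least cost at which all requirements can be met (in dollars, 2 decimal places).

Treat it as an LP. Let x1 = barrels of light naphtha, x2 = barrels of ethanol, x3 = barrels of alkylate.
Minimise 79.64x1 + 114.7x2 + 132.74x3 with:
  2.9x1 ≤ 4.1   (benzene volume)
  5.01x1 + 3.23x2 + 5.19x3 ≥ 13.73   (energy)
  6x1 + 1x3 ≤ 9   (aromatics volume)
  16x1 + 2x3 ≤ 31   (sulfur mass)
  x2 ≤ 2
  x1, x2, x3 ≥ 0.
At the optimum only light naphtha, alkylate are positive (ethanol = 0). The energy and aromatics volume requirements are met with equality.
Optimal quantities: light naphtha = 1.2622 barrels, alkylate = 1.4271 barrels.
Objective = 79.64·1.2622 + 132.74·1.4271 = 289.9549.

$289.95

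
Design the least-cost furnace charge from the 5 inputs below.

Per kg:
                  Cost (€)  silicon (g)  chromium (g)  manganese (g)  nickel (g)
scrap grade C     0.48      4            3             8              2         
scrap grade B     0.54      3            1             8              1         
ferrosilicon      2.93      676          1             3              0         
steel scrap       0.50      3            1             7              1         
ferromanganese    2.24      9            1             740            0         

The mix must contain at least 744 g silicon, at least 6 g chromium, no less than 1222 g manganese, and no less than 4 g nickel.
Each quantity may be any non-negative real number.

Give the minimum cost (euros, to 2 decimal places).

€7.73

Treat it as an LP. Let x1 = kg of scrap grade C, x2 = kg of scrap grade B, x3 = kg of ferrosilicon, x4 = kg of steel scrap, x5 = kg of ferromanganese.
Minimise 0.48x1 + 0.54x2 + 2.93x3 + 0.5x4 + 2.24x5 with:
  4x1 + 3x2 + 676x3 + 3x4 + 9x5 ≥ 744   (silicon)
  3x1 + 1x2 + 1x3 + 1x4 + 1x5 ≥ 6   (chromium)
  8x1 + 8x2 + 3x3 + 7x4 + 740x5 ≥ 1222   (manganese)
  2x1 + 1x2 + 1x4 ≥ 4   (nickel)
  x1, x2, x3, x4, x5 ≥ 0.
The cheapest feasible vertex uses only scrap grade C, ferrosilicon, ferromanganese; scrap grade B, steel scrap are not used. The silicon, manganese, nickel requirements are met with equality.
So scrap grade C = 2 kg, ferrosilicon = 1.067 kg, ferromanganese = 1.625 kg.
Cost = 0.48·2 + 2.93·1.067 + 2.24·1.625 = 7.7263.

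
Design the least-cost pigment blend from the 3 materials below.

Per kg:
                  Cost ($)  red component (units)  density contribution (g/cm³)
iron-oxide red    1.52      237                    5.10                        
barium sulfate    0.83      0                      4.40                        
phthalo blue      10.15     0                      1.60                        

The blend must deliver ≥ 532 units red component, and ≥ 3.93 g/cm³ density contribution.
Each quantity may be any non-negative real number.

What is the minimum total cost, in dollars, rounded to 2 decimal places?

Set it up as a linear program. Let x1 = kg of iron-oxide red, x2 = kg of barium sulfate, x3 = kg of phthalo blue.
min 1.52x1 + 0.83x2 + 10.15x3 subject to:
  237x1 ≥ 532   (red component)
  5.1x1 + 4.4x2 + 1.6x3 ≥ 3.93   (density contribution)
  x1, x2, x3 ≥ 0.
The optimal basis is {iron-oxide red}; barium sulfate, phthalo blue drop out. There the red component constraint is tight.
Optimal quantities: iron-oxide red = 2.245 kg.
Cost = 1.52·2.245 = 3.4124.

$3.41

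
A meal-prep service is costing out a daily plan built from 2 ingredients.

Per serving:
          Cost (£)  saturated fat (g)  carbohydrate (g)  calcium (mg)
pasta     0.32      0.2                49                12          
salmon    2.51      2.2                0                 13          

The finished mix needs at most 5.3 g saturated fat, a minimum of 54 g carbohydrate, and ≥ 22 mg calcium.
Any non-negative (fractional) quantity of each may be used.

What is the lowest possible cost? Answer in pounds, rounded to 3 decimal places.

Let x1 = servings of pasta, x2 = servings of salmon.
Minimise 0.32x1 + 2.51x2 subject to:
  0.2x1 + 2.2x2 ≤ 5.3   (saturated fat)
  49x1 ≥ 54   (carbohydrate)
  12x1 + 13x2 ≥ 22   (calcium)
  x1, x2 ≥ 0.
The minimum-cost mix takes nothing from salmon — only pasta. Binding constraint: calcium.
So pasta = 1.833 servings.
Total cost: 0.32·1.833 = 0.58656.

£0.587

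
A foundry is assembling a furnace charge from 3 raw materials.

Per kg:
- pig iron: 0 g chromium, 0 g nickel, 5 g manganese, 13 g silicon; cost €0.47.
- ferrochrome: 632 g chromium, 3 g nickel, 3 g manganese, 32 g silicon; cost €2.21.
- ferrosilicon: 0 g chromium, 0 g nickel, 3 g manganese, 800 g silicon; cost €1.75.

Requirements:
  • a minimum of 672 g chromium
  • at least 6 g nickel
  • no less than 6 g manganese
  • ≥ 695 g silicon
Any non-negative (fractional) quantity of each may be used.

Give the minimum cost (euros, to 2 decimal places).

This is a linear program. Let x1 = kg of pig iron, x2 = kg of ferrochrome, x3 = kg of ferrosilicon.
min 0.47x1 + 2.21x2 + 1.75x3 subject to:
  632x2 ≥ 672   (chromium)
  3x2 ≥ 6   (nickel)
  5x1 + 3x2 + 3x3 ≥ 6   (manganese)
  13x1 + 32x2 + 800x3 ≥ 695   (silicon)
  x1, x2, x3 ≥ 0.
The minimum-cost mix takes nothing from pig iron — only ferrochrome, ferrosilicon. There the nickel and silicon constraints are tight.
Optimal quantities: ferrochrome = 2 kg, ferrosilicon = 0.7887 kg.
Hence cost = 2.21·2 + 1.75·0.7887 = €5.8002.

€5.80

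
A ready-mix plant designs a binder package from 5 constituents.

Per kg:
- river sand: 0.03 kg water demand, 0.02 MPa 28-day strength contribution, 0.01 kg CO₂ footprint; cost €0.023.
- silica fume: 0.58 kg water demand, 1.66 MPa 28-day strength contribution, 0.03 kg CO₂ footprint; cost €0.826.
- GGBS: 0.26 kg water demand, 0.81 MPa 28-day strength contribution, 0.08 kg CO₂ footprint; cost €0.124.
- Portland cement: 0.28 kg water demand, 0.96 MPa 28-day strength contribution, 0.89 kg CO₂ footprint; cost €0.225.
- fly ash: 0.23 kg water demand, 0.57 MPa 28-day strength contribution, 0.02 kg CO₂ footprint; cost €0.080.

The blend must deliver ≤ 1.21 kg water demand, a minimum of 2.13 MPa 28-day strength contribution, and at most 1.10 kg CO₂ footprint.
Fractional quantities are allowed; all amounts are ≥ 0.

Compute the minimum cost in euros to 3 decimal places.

Let x1 = kg of river sand, x2 = kg of silica fume, x3 = kg of GGBS, x4 = kg of Portland cement, x5 = kg of fly ash.
min 0.023x1 + 0.826x2 + 0.124x3 + 0.225x4 + 0.08x5 with:
  0.03x1 + 0.58x2 + 0.26x3 + 0.28x4 + 0.23x5 ≤ 1.21   (water demand)
  0.02x1 + 1.66x2 + 0.81x3 + 0.96x4 + 0.57x5 ≥ 2.13   (28-day strength contribution)
  0.01x1 + 0.03x2 + 0.08x3 + 0.89x4 + 0.02x5 ≤ 1.1   (CO₂ footprint)
  x1, x2, x3, x4, x5 ≥ 0.
The minimum-cost mix takes nothing from river sand, silica fume, GGBS, Portland cement — only fly ash. Binding constraint: 28-day strength contribution.
Solving gives x5 = 3.737.
Total cost: 0.08·3.737 = 0.29896.

€0.299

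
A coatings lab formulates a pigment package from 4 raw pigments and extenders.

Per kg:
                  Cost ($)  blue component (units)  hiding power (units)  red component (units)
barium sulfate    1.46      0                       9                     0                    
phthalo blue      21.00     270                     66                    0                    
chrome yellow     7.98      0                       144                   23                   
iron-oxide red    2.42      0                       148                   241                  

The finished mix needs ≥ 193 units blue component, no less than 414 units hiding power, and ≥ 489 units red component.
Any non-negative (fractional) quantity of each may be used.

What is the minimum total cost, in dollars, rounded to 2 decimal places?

Set it up as a linear program. Let x1 = kg of barium sulfate, x2 = kg of phthalo blue, x3 = kg of chrome yellow, x4 = kg of iron-oxide red.
Minimize 1.46x1 + 21x2 + 7.98x3 + 2.42x4 subject to:
  270x2 ≥ 193   (blue component)
  9x1 + 66x2 + 144x3 + 148x4 ≥ 414   (hiding power)
  23x3 + 241x4 ≥ 489   (red component)
  x1, x2, x3, x4 ≥ 0.
At the optimum only phthalo blue, iron-oxide red are positive (barium sulfate, chrome yellow = 0). Binding constraints: blue component and hiding power.
Optimal quantities: phthalo blue = 0.7148 kg, iron-oxide red = 2.479 kg.
Hence cost = 21·0.7148 + 2.42·2.479 = $21.0100.

$21.01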